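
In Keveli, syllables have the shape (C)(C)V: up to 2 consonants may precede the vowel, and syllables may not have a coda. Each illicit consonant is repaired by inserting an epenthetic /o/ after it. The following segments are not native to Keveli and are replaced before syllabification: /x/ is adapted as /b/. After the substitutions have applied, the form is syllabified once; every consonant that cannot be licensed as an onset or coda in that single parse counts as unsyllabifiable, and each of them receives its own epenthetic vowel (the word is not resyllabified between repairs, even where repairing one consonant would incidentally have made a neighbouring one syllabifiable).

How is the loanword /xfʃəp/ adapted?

bofʃəpo

Substitution: /x/ → /b/, giving /bfʃəp/.
The consonants /b/, /p/ cannot be parsed into a legal (C)(C)V syllable (no codas are permitted; onsets may contain at most 2 consonants).
Epenthesis after each stranded consonant: /b/ → /bo/, /p/ → /po/.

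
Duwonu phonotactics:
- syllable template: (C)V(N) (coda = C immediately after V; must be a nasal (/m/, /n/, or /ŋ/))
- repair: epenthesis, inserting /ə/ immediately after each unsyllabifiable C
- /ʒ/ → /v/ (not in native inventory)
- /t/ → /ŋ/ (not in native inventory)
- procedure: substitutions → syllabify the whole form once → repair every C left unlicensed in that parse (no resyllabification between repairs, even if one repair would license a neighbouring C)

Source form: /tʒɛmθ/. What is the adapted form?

Substitution: /t/ → /ŋ/, /ʒ/ → /v/, giving /ŋvɛmθ/.
Syllabifying with onset maximization leaves /ŋ/, /θ/ stranded (only a nasal (/m/, /n/, or /ŋ/) is licensed in coda position; onsets are limited to one consonant).
Epenthesis after each stranded consonant: /ŋ/ → /ŋə/, /θ/ → /θə/.

ŋəvɛmθə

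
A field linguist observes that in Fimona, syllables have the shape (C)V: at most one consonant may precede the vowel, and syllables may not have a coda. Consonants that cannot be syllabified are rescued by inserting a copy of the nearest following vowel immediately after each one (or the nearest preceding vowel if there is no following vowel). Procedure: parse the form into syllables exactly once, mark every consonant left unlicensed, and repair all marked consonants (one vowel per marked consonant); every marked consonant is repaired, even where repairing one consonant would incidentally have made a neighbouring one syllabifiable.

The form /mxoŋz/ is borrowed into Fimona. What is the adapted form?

The consonants /m/, /ŋ/, /z/ cannot be parsed into a legal (C)V syllable (no codas are permitted; onsets are limited to one consonant).
Epenthesis after each stranded consonant: /m/ → /mo/, /ŋ/ → /ŋo/, /z/ → /zo/.

moxoŋozo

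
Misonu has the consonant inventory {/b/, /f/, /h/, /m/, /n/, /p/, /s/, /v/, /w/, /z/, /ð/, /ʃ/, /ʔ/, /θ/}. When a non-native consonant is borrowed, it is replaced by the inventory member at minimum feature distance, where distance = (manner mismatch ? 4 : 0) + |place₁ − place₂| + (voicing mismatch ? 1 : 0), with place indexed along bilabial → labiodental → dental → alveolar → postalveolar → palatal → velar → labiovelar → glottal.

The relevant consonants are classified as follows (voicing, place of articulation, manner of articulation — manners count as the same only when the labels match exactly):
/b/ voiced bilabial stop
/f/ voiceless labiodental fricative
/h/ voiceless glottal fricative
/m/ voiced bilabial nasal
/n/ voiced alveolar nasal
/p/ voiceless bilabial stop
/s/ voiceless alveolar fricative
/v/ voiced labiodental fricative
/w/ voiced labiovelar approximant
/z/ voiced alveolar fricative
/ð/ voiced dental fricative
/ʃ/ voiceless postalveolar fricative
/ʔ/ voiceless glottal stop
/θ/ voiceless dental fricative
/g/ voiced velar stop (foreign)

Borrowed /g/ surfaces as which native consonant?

ʔ

/ʔ/ is closest: same manner (stop), place distance 2 (velar→glottal), voicing differs (+1); total 3. Next closest is /w/ at distance 5.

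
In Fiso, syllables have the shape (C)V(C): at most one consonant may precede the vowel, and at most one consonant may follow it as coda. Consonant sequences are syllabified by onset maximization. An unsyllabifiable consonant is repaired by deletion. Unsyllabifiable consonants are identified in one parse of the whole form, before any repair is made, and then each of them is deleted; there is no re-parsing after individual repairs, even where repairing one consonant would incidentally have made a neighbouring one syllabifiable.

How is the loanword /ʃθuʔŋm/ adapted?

Under (C)V(C), the unsyllabifiable consonants are /ʃ/, /ŋ/, /m/ (at most one coda consonant is licensed; onsets are limited to one consonant).
Deletion applies to /ʃ/, /ŋ/, /m/.

θuʔ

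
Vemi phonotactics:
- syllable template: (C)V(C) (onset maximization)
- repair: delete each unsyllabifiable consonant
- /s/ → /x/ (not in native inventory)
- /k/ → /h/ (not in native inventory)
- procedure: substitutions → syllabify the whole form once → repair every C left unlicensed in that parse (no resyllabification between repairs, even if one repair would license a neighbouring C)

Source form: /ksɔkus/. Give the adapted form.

Substitution: /k/ → /h/, /s/ → /x/, giving /hxɔhux/.
Under (C)V(C), the unsyllabifiable consonants are /h/ (at most one coda consonant is licensed; onsets are limited to one consonant).
Each unlicensed consonant is deleted: /h/.

xɔhux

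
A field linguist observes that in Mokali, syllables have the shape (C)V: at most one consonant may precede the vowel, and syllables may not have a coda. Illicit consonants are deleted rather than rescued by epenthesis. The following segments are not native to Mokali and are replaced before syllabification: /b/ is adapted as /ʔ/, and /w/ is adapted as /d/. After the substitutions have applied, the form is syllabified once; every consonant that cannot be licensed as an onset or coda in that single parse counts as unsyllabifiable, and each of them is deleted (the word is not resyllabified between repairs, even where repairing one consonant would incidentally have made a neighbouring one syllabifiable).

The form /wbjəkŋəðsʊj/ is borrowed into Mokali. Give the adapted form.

jəŋəsʊ

Substitution: /w/ → /d/, /b/ → /ʔ/, giving /dʔjəkŋəðsʊj/.
Under (C)V, the unsyllabifiable consonants are /d/, /ʔ/, /k/, /ð/, /j/ (no codas are permitted; onsets are limited to one consonant).
Deleting the stranded consonants removes /d/, /ʔ/, /k/, /ð/, /j/.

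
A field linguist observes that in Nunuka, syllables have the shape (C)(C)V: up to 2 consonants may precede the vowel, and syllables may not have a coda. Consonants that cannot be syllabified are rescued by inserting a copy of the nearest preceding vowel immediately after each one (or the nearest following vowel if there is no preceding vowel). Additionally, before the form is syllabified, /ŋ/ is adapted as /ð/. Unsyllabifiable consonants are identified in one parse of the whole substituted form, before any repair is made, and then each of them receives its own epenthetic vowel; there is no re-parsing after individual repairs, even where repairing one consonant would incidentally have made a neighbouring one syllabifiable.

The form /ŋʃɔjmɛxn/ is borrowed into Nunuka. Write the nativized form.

Substitution: /ŋ/ → /ð/, giving /ðʃɔjmɛxn/.
Under (C)(C)V, the unsyllabifiable consonants are /x/, /n/ (no codas are permitted; onsets may contain at most 2 consonants).
Inserting the epenthetic vowel yields /x/ → /xɛ/, /n/ → /nɛ/.

ðʃɔjmɛxɛnɛ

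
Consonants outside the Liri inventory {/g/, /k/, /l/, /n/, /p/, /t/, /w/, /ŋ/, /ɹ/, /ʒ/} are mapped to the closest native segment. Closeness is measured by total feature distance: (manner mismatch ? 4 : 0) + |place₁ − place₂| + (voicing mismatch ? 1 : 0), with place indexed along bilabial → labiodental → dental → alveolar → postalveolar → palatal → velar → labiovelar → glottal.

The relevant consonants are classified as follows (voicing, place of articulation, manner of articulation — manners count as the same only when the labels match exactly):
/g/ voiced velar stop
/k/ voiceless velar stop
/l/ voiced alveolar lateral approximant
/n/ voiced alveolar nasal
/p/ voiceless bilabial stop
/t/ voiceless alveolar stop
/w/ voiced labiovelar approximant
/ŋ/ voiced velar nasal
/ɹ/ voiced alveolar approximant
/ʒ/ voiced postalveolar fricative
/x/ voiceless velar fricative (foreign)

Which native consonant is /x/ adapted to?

ʒ

/ʒ/ is closest: same manner (fricative), place distance 2 (velar→postalveolar), voicing differs (+1); total 3. Next closest is /k/ at distance 4.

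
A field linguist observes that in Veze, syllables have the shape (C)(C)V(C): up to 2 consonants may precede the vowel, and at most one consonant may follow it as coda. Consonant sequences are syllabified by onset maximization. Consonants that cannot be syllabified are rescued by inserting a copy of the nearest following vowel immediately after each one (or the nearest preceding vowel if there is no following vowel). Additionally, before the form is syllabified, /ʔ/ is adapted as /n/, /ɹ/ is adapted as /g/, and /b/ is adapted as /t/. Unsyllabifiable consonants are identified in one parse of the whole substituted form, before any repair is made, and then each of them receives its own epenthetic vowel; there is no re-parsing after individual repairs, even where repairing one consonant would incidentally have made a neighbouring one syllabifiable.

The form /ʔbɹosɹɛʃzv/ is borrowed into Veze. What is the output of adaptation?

Substitution: /ʔ/ → /n/, /b/ → /t/, /ɹ/ → /g/, giving /ntgosgɛʃzv/.
Syllabifying with onset maximization leaves /n/, /z/, /v/ stranded (at most one coda consonant is licensed; onsets may contain at most 2 consonants).
Epenthesis after each stranded consonant: /n/ → /no/, /z/ → /zɛ/, /v/ → /vɛ/.

notgosgɛʃzɛvɛ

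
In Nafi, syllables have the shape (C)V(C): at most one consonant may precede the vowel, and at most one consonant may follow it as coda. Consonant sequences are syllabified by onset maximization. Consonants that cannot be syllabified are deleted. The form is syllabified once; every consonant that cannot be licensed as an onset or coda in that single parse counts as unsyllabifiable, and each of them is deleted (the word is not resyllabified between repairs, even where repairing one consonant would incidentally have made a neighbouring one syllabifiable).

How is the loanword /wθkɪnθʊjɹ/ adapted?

The consonants /w/, /θ/, /ɹ/ cannot be parsed into a legal (C)V(C) syllable (at most one coda consonant is licensed; onsets are limited to one consonant).
Deletion applies to /w/, /θ/, /ɹ/.

kɪnθʊj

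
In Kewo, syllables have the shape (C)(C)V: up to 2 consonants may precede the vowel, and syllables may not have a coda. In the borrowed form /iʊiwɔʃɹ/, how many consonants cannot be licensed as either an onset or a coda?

The consonants /ʃ/, /ɹ/ cannot be parsed into a legal (C)(C)V syllable (no codas are permitted; onsets may contain at most 2 consonants).

2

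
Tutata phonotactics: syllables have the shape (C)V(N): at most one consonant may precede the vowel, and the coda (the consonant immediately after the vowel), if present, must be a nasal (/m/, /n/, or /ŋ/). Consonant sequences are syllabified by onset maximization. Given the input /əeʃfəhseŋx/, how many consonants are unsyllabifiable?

The consonants /ʃ/, /h/, /x/ cannot be parsed into a legal (C)V(N) syllable (only a nasal (/m/, /n/, or /ŋ/) is licensed in coda position; onsets are limited to one consonant).

3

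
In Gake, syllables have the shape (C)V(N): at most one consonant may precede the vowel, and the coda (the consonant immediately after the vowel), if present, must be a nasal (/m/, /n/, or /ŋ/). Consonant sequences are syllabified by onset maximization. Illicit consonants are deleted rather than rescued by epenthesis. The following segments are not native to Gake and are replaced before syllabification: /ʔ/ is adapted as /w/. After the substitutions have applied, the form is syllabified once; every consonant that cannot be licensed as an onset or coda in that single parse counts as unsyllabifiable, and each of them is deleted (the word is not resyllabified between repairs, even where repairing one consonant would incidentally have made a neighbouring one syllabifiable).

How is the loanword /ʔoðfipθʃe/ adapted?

wofiʃe

Substitution: /ʔ/ → /w/, giving /woðfipθʃe/.
Syllabifying with onset maximization leaves /ð/, /p/, /θ/ stranded (only a nasal (/m/, /n/, or /ŋ/) is licensed in coda position; onsets are limited to one consonant).
Each unlicensed consonant is deleted: /ð/, /p/, /θ/.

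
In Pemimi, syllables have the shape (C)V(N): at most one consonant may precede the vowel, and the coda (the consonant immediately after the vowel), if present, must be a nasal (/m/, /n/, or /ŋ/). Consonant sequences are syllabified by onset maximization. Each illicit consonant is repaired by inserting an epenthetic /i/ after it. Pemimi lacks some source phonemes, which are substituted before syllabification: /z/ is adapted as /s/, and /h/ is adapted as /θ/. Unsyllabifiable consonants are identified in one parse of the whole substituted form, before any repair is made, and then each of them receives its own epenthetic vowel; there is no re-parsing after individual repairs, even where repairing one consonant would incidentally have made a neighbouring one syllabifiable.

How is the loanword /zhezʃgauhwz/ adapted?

siθesiʃigauθiwisi

Substitution: /z/ → /s/, /h/ → /θ/, giving /sθesʃgauθws/.
The consonants /s/, /s/, /ʃ/, /θ/, /w/, /s/ cannot be parsed into a legal (C)V(N) syllable (only a nasal (/m/, /n/, or /ŋ/) is licensed in coda position; onsets are limited to one consonant).
Each unlicensed consonant becomes the onset of a new syllable: /s/ → /si/, /s/ → /si/, /ʃ/ → /ʃi/, /θ/ → /θi/, /w/ → /wi/, /s/ → /si/.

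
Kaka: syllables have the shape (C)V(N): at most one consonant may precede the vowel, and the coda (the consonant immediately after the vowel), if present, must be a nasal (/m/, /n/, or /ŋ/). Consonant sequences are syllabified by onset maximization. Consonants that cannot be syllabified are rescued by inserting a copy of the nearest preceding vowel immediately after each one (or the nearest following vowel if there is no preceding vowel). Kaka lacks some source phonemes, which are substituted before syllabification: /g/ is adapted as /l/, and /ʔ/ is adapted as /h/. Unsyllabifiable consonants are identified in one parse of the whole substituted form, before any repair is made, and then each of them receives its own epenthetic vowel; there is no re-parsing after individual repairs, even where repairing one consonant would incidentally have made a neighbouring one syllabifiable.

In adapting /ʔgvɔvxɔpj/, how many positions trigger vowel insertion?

After substitution the input is /hlvɔvxɔpj/.
The unsyllabifiable consonants are /h/, /l/, /v/, /p/, /j/; each receives one epenthetic vowel.

5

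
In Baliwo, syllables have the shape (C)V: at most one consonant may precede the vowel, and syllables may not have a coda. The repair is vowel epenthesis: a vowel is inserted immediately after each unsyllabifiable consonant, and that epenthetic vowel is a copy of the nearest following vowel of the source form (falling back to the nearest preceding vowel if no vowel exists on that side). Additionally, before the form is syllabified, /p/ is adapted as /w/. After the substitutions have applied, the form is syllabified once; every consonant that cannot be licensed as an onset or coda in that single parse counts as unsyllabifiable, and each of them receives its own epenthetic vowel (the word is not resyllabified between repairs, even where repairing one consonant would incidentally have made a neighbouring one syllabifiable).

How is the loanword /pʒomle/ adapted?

woʒomele

Substitution: /p/ → /w/, giving /wʒomle/.
Syllabifying with onset maximization leaves /w/, /m/ stranded (no codas are permitted; onsets are limited to one consonant).
Each unlicensed consonant becomes the onset of a new syllable: /w/ → /wo/, /m/ → /me/.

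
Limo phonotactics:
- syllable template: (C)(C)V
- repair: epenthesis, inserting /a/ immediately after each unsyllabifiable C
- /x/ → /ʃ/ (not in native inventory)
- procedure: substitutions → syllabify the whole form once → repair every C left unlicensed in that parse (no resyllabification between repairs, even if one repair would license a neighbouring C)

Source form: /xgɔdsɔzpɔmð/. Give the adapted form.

Substitution: /x/ → /ʃ/, giving /ʃgɔdsɔzpɔmð/.
The consonants /m/, /ð/ cannot be parsed into a legal (C)(C)V syllable (no codas are permitted; onsets may contain at most 2 consonants).
Inserting the epenthetic vowel yields /m/ → /ma/, /ð/ → /ða/.

ʃgɔdsɔzpɔmaða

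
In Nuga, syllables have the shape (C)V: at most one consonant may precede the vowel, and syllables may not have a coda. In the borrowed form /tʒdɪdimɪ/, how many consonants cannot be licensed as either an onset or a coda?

Syllabifying with onset maximization leaves /t/, /ʒ/ stranded (no codas are permitted; onsets are limited to one consonant).

2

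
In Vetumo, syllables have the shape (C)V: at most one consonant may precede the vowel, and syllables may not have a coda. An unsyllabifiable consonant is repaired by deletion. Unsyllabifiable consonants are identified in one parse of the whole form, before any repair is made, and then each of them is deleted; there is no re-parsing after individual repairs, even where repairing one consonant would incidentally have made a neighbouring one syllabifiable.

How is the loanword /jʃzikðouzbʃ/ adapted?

Under (C)V, the unsyllabifiable consonants are /j/, /ʃ/, /k/, /z/, /b/, /ʃ/ (no codas are permitted; onsets are limited to one consonant).
Each unlicensed consonant is deleted: /j/, /ʃ/, /k/, /z/, /b/, /ʃ/.

ziðou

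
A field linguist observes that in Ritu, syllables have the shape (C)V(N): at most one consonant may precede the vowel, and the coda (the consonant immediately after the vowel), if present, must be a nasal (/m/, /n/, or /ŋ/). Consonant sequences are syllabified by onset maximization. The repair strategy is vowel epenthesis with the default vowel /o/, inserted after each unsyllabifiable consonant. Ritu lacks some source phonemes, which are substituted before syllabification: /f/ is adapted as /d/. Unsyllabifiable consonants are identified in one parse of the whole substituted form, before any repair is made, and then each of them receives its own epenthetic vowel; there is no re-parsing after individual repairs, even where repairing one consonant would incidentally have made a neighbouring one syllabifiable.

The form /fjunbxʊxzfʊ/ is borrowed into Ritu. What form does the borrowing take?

Substitution: /f/ → /d/, giving /djunbxʊxzdʊ/.
Under (C)V(N), the unsyllabifiable consonants are /d/, /b/, /x/, /z/ (only a nasal (/m/, /n/, or /ŋ/) is licensed in coda position; onsets are limited to one consonant).
Each unlicensed consonant becomes the onset of a new syllable: /d/ → /do/, /b/ → /bo/, /x/ → /xo/, /z/ → /zo/.

dojunboxʊxozodʊ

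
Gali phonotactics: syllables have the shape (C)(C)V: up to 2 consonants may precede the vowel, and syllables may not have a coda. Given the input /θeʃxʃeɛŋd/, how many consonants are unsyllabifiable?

The consonants /ʃ/, /ŋ/, /d/ cannot be parsed into a legal (C)(C)V syllable (no codas are permitted; onsets may contain at most 2 consonants).

3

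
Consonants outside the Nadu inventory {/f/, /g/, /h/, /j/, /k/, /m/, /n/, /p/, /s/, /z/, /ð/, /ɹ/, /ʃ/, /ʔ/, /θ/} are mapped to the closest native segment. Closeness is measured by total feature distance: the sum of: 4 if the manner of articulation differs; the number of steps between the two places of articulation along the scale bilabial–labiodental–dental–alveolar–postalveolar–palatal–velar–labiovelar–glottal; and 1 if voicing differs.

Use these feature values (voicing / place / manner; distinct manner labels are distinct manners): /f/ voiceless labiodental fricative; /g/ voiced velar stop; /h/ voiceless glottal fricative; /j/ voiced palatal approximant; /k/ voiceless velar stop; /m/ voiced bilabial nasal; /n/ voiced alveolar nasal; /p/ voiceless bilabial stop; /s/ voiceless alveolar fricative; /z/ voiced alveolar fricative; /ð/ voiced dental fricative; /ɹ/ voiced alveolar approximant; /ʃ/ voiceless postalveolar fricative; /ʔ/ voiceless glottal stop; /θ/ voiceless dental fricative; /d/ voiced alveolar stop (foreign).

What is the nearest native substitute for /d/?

/g/ is closest: same manner (stop), place distance 3 (alveolar→velar), same voicing; total 3. Next closest is /k/ at distance 4.

g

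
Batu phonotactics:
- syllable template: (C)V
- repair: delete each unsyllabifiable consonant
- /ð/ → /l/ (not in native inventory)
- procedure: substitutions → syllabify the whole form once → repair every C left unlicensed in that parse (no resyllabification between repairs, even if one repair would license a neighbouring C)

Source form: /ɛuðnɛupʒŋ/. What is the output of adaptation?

Substitution: /ð/ → /l/, giving /ɛulnɛupʒŋ/.
Syllabifying with onset maximization leaves /l/, /p/, /ʒ/, /ŋ/ stranded (no codas are permitted; onsets are limited to one consonant).
Each unlicensed consonant is deleted: /l/, /p/, /ʒ/, /ŋ/.

ɛunɛu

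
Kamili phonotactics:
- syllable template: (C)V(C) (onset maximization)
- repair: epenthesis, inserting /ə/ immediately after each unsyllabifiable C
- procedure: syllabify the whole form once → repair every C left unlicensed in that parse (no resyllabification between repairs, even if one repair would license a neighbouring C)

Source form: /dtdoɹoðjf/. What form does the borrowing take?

The consonants /d/, /t/, /j/, /f/ cannot be parsed into a legal (C)V(C) syllable (at most one coda consonant is licensed; onsets are limited to one consonant).
Inserting the epenthetic vowel yields /d/ → /də/, /t/ → /tə/, /j/ → /jə/, /f/ → /fə/.

dətədoɹoðjəfə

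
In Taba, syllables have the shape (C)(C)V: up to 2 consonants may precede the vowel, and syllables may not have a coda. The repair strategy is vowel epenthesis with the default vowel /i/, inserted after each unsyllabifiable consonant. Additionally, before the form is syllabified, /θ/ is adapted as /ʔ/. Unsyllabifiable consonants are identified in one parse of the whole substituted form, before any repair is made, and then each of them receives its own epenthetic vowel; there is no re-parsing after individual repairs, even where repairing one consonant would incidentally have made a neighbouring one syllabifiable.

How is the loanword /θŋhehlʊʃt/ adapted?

Substitution: /θ/ → /ʔ/, giving /ʔŋhehlʊʃt/.
Syllabifying with onset maximization leaves /ʔ/, /ʃ/, /t/ stranded (no codas are permitted; onsets may contain at most 2 consonants).
Epenthesis after each stranded consonant: /ʔ/ → /ʔi/, /ʃ/ → /ʃi/, /t/ → /ti/.

ʔiŋhehlʊʃiti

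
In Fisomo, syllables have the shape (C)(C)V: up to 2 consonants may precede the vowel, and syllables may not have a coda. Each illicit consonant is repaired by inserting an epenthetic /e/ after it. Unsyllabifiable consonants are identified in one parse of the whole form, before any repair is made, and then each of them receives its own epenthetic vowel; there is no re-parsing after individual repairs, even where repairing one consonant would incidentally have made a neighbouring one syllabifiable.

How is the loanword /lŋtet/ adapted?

Syllabifying with onset maximization leaves /l/, /t/ stranded (no codas are permitted; onsets may contain at most 2 consonants).
Each unlicensed consonant becomes the onset of a new syllable: /l/ → /le/, /t/ → /te/.

leŋtete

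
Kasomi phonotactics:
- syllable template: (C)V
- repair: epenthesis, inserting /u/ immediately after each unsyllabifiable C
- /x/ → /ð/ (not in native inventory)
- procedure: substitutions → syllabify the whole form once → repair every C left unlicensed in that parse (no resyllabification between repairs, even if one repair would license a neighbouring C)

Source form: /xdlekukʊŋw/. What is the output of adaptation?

ðudulekukʊŋuwu

Substitution: /x/ → /ð/, giving /ðdlekukʊŋw/.
Under (C)V, the unsyllabifiable consonants are /ð/, /d/, /ŋ/, /w/ (no codas are permitted; onsets are limited to one consonant).
Epenthesis after each stranded consonant: /ð/ → /ðu/, /d/ → /du/, /ŋ/ → /ŋu/, /w/ → /wu/.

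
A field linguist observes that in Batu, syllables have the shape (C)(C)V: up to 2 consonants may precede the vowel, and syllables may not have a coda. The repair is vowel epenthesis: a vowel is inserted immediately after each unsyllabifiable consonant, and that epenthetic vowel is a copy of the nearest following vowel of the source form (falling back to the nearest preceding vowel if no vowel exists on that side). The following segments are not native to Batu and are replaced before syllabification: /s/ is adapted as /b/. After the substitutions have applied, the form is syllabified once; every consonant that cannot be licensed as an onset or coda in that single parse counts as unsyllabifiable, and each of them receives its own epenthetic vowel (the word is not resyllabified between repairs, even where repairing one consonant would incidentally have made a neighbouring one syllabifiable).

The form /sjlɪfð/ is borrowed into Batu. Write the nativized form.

Substitution: /s/ → /b/, giving /bjlɪfð/.
The consonants /b/, /f/, /ð/ cannot be parsed into a legal (C)(C)V syllable (no codas are permitted; onsets may contain at most 2 consonants).
Each unlicensed consonant becomes the onset of a new syllable: /b/ → /bɪ/, /f/ → /fɪ/, /ð/ → /ðɪ/.

bɪjlɪfɪðɪ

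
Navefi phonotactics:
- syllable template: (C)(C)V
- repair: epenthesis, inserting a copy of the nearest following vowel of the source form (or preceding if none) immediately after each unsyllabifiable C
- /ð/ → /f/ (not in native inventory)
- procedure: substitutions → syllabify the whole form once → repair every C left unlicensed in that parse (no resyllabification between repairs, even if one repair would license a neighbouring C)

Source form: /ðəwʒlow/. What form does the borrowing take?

fəwoʒlowo

Substitution: /ð/ → /f/, giving /fəwʒlow/.
The consonants /w/, /w/ cannot be parsed into a legal (C)(C)V syllable (no codas are permitted; onsets may contain at most 2 consonants).
Epenthesis after each stranded consonant: /w/ → /wo/, /w/ → /wo/.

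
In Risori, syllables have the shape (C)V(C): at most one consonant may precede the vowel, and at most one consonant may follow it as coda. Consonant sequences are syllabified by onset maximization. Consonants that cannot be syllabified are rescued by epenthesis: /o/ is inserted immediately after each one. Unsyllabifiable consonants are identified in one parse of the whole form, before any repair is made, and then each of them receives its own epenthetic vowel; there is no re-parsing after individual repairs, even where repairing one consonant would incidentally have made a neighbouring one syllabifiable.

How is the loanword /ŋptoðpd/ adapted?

ŋopotoðpodo

Under (C)V(C), the unsyllabifiable consonants are /ŋ/, /p/, /p/, /d/ (at most one coda consonant is licensed; onsets are limited to one consonant).
Each unlicensed consonant becomes the onset of a new syllable: /ŋ/ → /ŋo/, /p/ → /po/, /p/ → /po/, /d/ → /do/.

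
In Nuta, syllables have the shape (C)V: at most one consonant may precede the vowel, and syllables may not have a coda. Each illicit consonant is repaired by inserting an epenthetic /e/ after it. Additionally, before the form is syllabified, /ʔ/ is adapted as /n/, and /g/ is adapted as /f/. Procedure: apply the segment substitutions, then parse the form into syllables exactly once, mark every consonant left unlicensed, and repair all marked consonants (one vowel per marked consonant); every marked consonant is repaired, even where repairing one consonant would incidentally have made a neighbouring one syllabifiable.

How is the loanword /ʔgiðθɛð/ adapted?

Substitution: /ʔ/ → /n/, /g/ → /f/, giving /nfiðθɛð/.
Under (C)V, the unsyllabifiable consonants are /n/, /ð/, /ð/ (no codas are permitted; onsets are limited to one consonant).
Epenthesis after each stranded consonant: /n/ → /ne/, /ð/ → /ðe/, /ð/ → /ðe/.

nefiðeθɛðe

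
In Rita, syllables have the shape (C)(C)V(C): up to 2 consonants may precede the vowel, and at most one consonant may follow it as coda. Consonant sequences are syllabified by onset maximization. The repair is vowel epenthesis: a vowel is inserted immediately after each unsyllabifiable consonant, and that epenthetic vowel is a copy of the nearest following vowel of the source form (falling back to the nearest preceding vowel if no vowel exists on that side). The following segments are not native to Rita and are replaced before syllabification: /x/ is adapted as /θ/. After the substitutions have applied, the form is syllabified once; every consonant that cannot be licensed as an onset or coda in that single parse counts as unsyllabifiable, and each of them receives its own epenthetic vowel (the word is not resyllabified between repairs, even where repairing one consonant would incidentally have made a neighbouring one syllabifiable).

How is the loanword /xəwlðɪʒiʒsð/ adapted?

Substitution: /x/ → /θ/, giving /θəwlðɪʒiʒsð/.
The consonants /s/, /ð/ cannot be parsed into a legal (C)(C)V(C) syllable (at most one coda consonant is licensed; onsets may contain at most 2 consonants).
Each unlicensed consonant becomes the onset of a new syllable: /s/ → /si/, /ð/ → /ði/.

θəwlðɪʒiʒsiði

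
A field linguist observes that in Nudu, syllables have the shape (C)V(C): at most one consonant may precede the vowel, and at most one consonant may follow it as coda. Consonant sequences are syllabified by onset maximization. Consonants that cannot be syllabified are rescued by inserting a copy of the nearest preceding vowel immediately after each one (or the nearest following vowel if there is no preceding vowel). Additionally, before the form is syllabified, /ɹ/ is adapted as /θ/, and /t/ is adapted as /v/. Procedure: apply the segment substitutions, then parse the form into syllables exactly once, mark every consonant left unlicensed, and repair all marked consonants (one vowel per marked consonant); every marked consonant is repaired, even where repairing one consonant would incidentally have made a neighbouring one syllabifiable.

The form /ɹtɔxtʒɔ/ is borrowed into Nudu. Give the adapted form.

Substitution: /ɹ/ → /θ/, /t/ → /v/, giving /θvɔxvʒɔ/.
Under (C)V(C), the unsyllabifiable consonants are /θ/, /v/ (at most one coda consonant is licensed; onsets are limited to one consonant).
Inserting the epenthetic vowel yields /θ/ → /θɔ/, /v/ → /vɔ/.

θɔvɔxvɔʒɔ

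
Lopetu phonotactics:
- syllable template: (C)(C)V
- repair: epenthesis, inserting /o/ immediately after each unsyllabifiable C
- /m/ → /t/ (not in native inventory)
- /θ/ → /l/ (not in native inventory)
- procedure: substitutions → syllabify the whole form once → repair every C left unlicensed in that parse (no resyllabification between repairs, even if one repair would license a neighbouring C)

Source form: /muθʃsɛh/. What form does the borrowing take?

tuloʃsɛho

Substitution: /m/ → /t/, /θ/ → /l/, giving /tulʃsɛh/.
The consonants /l/, /h/ cannot be parsed into a legal (C)(C)V syllable (no codas are permitted; onsets may contain at most 2 consonants).
Epenthesis after each stranded consonant: /l/ → /lo/, /h/ → /ho/.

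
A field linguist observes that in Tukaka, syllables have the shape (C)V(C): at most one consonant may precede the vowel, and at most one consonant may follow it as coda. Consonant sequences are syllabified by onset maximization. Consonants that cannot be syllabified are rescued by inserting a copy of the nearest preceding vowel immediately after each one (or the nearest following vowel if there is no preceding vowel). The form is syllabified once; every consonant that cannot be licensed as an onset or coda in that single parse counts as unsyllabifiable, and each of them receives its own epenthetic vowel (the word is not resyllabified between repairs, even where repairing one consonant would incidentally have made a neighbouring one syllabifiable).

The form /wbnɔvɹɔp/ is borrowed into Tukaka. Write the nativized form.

Under (C)V(C), the unsyllabifiable consonants are /w/, /b/ (at most one coda consonant is licensed; onsets are limited to one consonant).
Each unlicensed consonant becomes the onset of a new syllable: /w/ → /wɔ/, /b/ → /bɔ/.

wɔbɔnɔvɹɔp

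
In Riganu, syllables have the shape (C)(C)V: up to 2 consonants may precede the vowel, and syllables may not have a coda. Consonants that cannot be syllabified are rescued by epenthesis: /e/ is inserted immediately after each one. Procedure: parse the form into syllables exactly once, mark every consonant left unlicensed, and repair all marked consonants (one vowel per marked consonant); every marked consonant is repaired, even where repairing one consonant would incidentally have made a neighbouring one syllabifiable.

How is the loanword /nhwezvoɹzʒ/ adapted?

nehwezvoɹezeʒe

Syllabifying with onset maximization leaves /n/, /ɹ/, /z/, /ʒ/ stranded (no codas are permitted; onsets may contain at most 2 consonants).
Inserting the epenthetic vowel yields /n/ → /ne/, /ɹ/ → /ɹe/, /z/ → /ze/, /ʒ/ → /ʒe/.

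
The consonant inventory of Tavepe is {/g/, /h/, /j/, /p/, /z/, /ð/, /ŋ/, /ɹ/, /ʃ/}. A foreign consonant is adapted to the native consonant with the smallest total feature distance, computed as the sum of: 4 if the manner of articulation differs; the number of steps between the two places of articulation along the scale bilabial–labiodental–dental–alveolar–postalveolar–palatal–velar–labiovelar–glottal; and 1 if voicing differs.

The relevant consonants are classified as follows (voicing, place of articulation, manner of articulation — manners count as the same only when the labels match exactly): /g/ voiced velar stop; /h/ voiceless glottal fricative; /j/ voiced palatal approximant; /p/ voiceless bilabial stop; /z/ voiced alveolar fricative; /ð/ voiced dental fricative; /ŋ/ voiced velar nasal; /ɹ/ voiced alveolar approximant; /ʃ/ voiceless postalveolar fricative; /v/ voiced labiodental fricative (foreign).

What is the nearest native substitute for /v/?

/ð/ is closest: same manner (fricative), place distance 1 (labiodental→dental), same voicing; total 1. Next closest is /z/ at distance 2.

ð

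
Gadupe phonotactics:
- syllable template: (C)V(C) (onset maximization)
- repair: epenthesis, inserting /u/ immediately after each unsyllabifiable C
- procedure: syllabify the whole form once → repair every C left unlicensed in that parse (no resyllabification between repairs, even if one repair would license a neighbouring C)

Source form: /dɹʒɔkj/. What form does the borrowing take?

duɹuʒɔkju

Under (C)V(C), the unsyllabifiable consonants are /d/, /ɹ/, /j/ (at most one coda consonant is licensed; onsets are limited to one consonant).
Each unlicensed consonant becomes the onset of a new syllable: /d/ → /du/, /ɹ/ → /ɹu/, /j/ → /ju/.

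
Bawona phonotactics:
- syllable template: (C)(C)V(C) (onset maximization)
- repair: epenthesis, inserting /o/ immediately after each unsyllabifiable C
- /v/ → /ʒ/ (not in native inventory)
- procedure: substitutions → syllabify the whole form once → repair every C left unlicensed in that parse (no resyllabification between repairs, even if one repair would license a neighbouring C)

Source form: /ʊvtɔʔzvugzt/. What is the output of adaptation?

Substitution: /v/ → /ʒ/, giving /ʊʒtɔʔzʒugzt/.
Syllabifying with onset maximization leaves /z/, /t/ stranded (at most one coda consonant is licensed; onsets may contain at most 2 consonants).
Epenthesis after each stranded consonant: /z/ → /zo/, /t/ → /to/.

ʊʒtɔʔzʒugzoto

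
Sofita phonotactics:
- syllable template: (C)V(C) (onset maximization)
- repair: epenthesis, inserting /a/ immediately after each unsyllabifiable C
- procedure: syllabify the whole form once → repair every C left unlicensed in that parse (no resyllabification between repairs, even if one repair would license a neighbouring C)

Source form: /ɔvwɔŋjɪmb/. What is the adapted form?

ɔvwɔŋjɪmba

Under (C)V(C), the unsyllabifiable consonants are /b/ (at most one coda consonant is licensed; onsets are limited to one consonant).
Inserting the epenthetic vowel yields /b/ → /ba/.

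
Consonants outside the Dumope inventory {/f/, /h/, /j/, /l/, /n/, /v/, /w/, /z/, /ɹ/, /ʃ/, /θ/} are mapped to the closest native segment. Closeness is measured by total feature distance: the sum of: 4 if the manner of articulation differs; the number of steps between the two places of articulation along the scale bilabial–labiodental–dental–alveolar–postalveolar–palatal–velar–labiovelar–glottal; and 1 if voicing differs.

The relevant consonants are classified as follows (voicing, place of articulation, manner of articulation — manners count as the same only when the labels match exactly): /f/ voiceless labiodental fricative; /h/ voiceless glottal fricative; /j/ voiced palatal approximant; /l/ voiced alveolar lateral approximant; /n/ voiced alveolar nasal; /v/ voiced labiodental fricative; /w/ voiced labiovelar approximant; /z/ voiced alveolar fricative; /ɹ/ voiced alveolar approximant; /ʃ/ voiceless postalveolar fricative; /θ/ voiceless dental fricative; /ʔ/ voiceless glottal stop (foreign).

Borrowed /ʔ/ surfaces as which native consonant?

/h/ is closest: manner differs (stop→fricative, +4), place distance 0 (glottal→glottal), same voicing; total 4. Next closest is /w/ at distance 6.

h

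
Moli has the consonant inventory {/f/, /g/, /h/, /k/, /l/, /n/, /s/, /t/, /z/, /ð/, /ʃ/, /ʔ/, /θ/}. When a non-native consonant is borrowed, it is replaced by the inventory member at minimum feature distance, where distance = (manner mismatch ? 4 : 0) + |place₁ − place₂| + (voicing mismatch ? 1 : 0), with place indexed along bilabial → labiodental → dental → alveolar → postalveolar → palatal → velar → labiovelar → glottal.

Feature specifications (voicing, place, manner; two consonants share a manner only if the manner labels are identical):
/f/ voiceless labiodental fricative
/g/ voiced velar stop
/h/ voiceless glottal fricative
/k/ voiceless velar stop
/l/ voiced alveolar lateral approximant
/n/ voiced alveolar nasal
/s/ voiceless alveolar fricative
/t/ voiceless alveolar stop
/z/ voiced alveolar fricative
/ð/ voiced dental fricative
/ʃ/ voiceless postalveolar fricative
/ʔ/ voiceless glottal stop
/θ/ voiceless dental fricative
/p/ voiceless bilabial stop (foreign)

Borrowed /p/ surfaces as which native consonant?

/t/ is closest: same manner (stop), place distance 3 (bilabial→alveolar), same voicing; total 3. Next closest is /f/ at distance 5.

t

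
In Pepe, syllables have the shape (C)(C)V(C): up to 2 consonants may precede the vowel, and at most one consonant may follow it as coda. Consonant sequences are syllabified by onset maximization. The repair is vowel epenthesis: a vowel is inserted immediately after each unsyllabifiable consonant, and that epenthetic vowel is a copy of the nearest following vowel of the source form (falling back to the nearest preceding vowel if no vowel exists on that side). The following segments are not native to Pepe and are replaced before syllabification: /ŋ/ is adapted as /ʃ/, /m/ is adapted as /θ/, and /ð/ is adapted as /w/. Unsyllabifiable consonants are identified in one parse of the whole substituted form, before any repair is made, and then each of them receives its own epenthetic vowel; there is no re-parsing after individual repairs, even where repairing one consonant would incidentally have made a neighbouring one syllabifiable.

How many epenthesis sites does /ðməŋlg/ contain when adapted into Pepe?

2

After substitution the input is /wθəʃlg/.
The unsyllabifiable consonants are /l/, /g/; each receives one epenthetic vowel.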